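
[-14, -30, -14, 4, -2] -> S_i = Random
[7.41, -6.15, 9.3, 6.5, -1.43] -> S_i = Random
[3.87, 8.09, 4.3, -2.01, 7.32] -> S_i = Random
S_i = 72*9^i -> [72, 648, 5832, 52488, 472392]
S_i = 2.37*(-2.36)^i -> [2.37, -5.59, 13.2, -31.15, 73.52]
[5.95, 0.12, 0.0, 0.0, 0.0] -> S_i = 5.95*0.02^i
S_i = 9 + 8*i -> [9, 17, 25, 33, 41]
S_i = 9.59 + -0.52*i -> [9.59, 9.07, 8.55, 8.03, 7.51]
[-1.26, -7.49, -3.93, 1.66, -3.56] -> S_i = Random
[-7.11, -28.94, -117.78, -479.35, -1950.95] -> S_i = -7.11*4.07^i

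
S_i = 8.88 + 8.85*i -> [8.88, 17.73, 26.58, 35.43, 44.28]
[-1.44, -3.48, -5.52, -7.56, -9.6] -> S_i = -1.44 + -2.04*i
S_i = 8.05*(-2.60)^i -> [8.05, -20.93, 54.42, -141.49, 367.87]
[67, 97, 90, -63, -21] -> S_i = Random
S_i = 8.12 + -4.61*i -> [8.12, 3.51, -1.1, -5.71, -10.32]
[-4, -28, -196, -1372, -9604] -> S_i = -4*7^i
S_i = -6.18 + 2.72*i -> [-6.18, -3.46, -0.74, 1.98, 4.7]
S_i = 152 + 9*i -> [152, 161, 170, 179, 188]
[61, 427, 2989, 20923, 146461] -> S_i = 61*7^i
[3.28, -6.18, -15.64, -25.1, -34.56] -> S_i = 3.28 + -9.46*i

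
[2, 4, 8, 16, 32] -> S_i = 2*2^i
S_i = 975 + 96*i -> [975, 1071, 1167, 1263, 1359]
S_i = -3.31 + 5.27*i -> [-3.31, 1.96, 7.23, 12.5, 17.77]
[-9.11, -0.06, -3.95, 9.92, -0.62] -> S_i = Random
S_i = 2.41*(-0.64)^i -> [2.41, -1.54, 0.99, -0.63, 0.4]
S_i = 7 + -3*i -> [7, 4, 1, -2, -5]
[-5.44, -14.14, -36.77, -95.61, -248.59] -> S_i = -5.44*2.60^i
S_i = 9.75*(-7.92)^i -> [9.75, -77.22, 611.58, -4843.73, 38362.36]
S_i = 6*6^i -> [6, 36, 216, 1296, 7776]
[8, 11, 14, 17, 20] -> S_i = 8 + 3*i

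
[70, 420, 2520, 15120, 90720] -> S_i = 70*6^i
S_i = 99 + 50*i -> [99, 149, 199, 249, 299]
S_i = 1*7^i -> [1, 7, 49, 343, 2401]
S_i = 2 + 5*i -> [2, 7, 12, 17, 22]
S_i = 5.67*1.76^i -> [5.67, 9.98, 17.56, 30.91, 54.4]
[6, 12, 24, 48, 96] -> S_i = 6*2^i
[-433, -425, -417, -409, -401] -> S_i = -433 + 8*i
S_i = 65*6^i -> [65, 390, 2340, 14040, 84240]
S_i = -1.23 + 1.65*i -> [-1.23, 0.42, 2.07, 3.72, 5.37]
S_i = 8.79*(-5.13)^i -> [8.79, -45.09, 231.33, -1186.7, 6087.77]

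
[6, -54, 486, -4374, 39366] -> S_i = 6*-9^i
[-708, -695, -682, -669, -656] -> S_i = -708 + 13*i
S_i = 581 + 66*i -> [581, 647, 713, 779, 845]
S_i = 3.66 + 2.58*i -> [3.66, 6.24, 8.82, 11.4, 13.98]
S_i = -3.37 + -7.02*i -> [-3.37, -10.39, -17.41, -24.43, -31.45]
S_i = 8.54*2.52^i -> [8.54, 21.52, 54.23, 136.67, 344.4]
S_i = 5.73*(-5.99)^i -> [5.73, -34.32, 205.59, -1231.5, 7376.7]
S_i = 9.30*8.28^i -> [9.3, 77.0, 637.59, 5279.27, 43712.36]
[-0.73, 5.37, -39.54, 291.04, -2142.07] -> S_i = -0.73*(-7.36)^i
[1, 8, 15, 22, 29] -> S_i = 1 + 7*i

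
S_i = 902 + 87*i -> [902, 989, 1076, 1163, 1250]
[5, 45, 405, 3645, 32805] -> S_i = 5*9^i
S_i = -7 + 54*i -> [-7, 47, 101, 155, 209]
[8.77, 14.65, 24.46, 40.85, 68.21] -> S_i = 8.77*1.67^i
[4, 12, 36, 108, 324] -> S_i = 4*3^i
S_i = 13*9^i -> [13, 117, 1053, 9477, 85293]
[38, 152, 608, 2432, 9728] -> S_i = 38*4^i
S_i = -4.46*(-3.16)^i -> [-4.46, 14.09, -44.54, 140.73, -444.72]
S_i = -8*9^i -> [-8, -72, -648, -5832, -52488]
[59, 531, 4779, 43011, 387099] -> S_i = 59*9^i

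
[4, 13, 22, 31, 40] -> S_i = 4 + 9*i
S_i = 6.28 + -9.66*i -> [6.28, -3.38, -13.04, -22.7, -32.36]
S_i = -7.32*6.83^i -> [-7.32, -50.0, -341.47, -2332.24, -15929.2]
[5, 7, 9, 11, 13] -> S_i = 5 + 2*i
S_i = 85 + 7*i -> [85, 92, 99, 106, 113]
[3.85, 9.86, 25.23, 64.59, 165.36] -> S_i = 3.85*2.56^i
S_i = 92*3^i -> [92, 276, 828, 2484, 7452]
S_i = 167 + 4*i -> [167, 171, 175, 179, 183]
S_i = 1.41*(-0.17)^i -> [1.41, -0.24, 0.04, -0.01, 0.0]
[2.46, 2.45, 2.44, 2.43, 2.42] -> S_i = 2.46 + -0.01*i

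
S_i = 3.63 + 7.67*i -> [3.63, 11.3, 18.97, 26.64, 34.31]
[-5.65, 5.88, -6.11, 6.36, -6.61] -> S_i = -5.65*(-1.04)^i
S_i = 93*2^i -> [93, 186, 372, 744, 1488]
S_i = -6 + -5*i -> [-6, -11, -16, -21, -26]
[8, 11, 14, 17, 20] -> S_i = 8 + 3*i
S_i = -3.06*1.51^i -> [-3.06, -4.62, -6.98, -10.54, -15.91]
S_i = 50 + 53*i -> [50, 103, 156, 209, 262]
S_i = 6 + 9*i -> [6, 15, 24, 33, 42]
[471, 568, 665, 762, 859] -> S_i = 471 + 97*i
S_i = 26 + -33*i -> [26, -7, -40, -73, -106]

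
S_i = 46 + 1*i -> [46, 47, 48, 49, 50]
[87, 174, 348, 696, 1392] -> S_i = 87*2^i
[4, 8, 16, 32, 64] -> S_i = 4*2^i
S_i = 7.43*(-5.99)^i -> [7.43, -44.51, 266.59, -1596.87, 9565.25]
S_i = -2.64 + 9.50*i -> [-2.64, 6.86, 16.36, 25.86, 35.36]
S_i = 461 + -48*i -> [461, 413, 365, 317, 269]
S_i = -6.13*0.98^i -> [-6.13, -6.01, -5.89, -5.77, -5.65]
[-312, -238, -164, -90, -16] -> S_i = -312 + 74*i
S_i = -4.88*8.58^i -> [-4.88, -41.87, -359.25, -3082.35, -26446.55]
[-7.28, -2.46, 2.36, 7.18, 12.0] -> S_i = -7.28 + 4.82*i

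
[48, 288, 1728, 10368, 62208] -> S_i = 48*6^i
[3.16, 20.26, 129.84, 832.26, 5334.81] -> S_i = 3.16*6.41^i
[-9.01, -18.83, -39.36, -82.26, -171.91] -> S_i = -9.01*2.09^i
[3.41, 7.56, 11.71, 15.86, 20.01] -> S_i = 3.41 + 4.15*i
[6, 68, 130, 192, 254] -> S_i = 6 + 62*i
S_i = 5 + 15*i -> [5, 20, 35, 50, 65]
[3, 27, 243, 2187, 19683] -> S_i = 3*9^i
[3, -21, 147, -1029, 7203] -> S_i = 3*-7^i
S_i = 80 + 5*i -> [80, 85, 90, 95, 100]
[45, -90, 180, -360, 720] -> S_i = 45*-2^i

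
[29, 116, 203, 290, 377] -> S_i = 29 + 87*i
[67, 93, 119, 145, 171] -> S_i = 67 + 26*i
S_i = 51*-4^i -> [51, -204, 816, -3264, 13056]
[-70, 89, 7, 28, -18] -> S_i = Random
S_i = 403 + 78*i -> [403, 481, 559, 637, 715]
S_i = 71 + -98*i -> [71, -27, -125, -223, -321]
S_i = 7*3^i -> [7, 21, 63, 189, 567]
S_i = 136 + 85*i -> [136, 221, 306, 391, 476]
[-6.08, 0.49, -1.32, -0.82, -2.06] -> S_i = Random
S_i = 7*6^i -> [7, 42, 252, 1512, 9072]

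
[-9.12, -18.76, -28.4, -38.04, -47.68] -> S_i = -9.12 + -9.64*i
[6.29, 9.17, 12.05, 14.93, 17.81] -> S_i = 6.29 + 2.88*i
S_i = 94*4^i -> [94, 376, 1504, 6016, 24064]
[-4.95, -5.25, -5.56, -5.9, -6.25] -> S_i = -4.95*1.06^i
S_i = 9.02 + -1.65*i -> [9.02, 7.37, 5.72, 4.07, 2.42]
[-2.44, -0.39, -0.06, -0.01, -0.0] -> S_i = -2.44*0.16^i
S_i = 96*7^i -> [96, 672, 4704, 32928, 230496]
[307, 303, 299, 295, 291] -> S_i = 307 + -4*i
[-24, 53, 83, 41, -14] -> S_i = Random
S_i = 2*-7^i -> [2, -14, 98, -686, 4802]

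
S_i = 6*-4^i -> [6, -24, 96, -384, 1536]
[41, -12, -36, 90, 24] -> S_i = Random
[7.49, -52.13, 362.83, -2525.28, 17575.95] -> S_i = 7.49*(-6.96)^i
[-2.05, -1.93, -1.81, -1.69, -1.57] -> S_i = -2.05 + 0.12*i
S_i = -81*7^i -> [-81, -567, -3969, -27783, -194481]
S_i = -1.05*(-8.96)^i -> [-1.05, 9.41, -84.3, 755.29, -6767.39]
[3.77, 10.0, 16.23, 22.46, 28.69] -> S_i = 3.77 + 6.23*i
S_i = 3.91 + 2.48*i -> [3.91, 6.39, 8.87, 11.35, 13.83]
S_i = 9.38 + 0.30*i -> [9.38, 9.68, 9.98, 10.28, 10.58]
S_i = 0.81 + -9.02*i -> [0.81, -8.21, -17.23, -26.25, -35.27]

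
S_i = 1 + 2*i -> [1, 3, 5, 7, 9]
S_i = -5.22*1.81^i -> [-5.22, -9.45, -17.1, -30.95, -56.03]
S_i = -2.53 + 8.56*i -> [-2.53, 6.03, 14.59, 23.15, 31.71]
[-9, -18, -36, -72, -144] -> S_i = -9*2^i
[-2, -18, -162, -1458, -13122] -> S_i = -2*9^i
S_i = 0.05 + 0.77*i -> [0.05, 0.82, 1.59, 2.36, 3.13]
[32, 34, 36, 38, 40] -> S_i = 32 + 2*i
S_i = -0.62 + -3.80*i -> [-0.62, -4.42, -8.22, -12.02, -15.82]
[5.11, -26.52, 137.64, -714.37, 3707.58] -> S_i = 5.11*(-5.19)^i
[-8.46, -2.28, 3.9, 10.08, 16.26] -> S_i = -8.46 + 6.18*i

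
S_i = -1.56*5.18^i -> [-1.56, -8.08, -41.86, -216.83, -1123.17]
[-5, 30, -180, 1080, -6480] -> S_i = -5*-6^i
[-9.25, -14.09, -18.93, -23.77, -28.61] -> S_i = -9.25 + -4.84*i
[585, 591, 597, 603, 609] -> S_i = 585 + 6*i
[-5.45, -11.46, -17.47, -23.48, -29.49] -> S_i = -5.45 + -6.01*i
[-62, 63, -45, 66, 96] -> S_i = Random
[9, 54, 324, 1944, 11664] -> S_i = 9*6^i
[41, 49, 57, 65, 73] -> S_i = 41 + 8*i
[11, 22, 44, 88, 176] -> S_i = 11*2^i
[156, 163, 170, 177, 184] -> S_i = 156 + 7*i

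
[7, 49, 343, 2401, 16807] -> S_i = 7*7^i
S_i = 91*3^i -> [91, 273, 819, 2457, 7371]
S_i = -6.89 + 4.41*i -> [-6.89, -2.48, 1.93, 6.34, 10.75]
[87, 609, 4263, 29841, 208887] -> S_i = 87*7^i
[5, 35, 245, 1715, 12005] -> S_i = 5*7^i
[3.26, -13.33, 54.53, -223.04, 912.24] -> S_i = 3.26*(-4.09)^i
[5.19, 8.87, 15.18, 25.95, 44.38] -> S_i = 5.19*1.71^i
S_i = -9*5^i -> [-9, -45, -225, -1125, -5625]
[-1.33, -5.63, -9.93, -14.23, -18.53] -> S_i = -1.33 + -4.30*i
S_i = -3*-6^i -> [-3, 18, -108, 648, -3888]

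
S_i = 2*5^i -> [2, 10, 50, 250, 1250]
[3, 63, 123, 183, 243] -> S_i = 3 + 60*i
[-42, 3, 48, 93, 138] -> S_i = -42 + 45*i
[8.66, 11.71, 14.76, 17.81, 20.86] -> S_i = 8.66 + 3.05*i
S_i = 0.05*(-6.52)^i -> [0.05, -0.33, 2.13, -13.86, 90.36]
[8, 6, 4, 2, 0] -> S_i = 8 + -2*i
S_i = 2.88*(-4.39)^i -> [2.88, -12.64, 55.5, -243.66, 1069.67]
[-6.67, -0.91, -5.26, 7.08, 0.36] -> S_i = Random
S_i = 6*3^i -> [6, 18, 54, 162, 486]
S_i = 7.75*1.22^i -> [7.75, 9.46, 11.54, 14.07, 17.17]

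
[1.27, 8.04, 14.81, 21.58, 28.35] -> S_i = 1.27 + 6.77*i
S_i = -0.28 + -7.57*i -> [-0.28, -7.85, -15.42, -22.99, -30.56]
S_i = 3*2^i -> [3, 6, 12, 24, 48]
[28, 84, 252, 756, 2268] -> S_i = 28*3^i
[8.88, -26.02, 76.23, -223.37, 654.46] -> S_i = 8.88*(-2.93)^i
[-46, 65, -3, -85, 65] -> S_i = Random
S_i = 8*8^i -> [8, 64, 512, 4096, 32768]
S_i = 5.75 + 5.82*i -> [5.75, 11.57, 17.39, 23.21, 29.03]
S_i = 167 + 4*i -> [167, 171, 175, 179, 183]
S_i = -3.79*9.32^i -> [-3.79, -35.32, -329.21, -3068.22, -28595.84]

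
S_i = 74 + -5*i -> [74, 69, 64, 59, 54]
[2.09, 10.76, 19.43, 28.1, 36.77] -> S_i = 2.09 + 8.67*i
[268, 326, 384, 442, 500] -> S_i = 268 + 58*i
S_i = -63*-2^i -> [-63, 126, -252, 504, -1008]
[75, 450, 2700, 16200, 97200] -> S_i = 75*6^i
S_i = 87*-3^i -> [87, -261, 783, -2349, 7047]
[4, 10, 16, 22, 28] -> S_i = 4 + 6*i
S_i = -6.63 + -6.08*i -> [-6.63, -12.71, -18.79, -24.87, -30.95]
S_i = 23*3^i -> [23, 69, 207, 621, 1863]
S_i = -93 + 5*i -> [-93, -88, -83, -78, -73]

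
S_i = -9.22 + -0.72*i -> [-9.22, -9.94, -10.66, -11.38, -12.1]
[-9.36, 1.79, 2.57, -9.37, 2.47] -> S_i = Random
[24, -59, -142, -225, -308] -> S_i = 24 + -83*i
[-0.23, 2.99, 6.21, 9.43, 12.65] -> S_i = -0.23 + 3.22*i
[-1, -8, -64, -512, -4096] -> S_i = -1*8^i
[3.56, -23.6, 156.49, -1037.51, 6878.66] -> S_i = 3.56*(-6.63)^i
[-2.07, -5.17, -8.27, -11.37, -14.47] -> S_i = -2.07 + -3.10*i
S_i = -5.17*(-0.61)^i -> [-5.17, 3.15, -1.92, 1.17, -0.72]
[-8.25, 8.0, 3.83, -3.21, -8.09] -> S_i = Random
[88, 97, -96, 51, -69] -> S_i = Random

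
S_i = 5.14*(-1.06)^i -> [5.14, -5.45, 5.78, -6.12, 6.49]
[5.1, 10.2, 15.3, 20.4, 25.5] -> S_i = 5.10 + 5.10*i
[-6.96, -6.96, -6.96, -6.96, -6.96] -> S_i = -6.96 + 0.00*i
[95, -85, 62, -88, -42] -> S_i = Random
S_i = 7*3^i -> [7, 21, 63, 189, 567]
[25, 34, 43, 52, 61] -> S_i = 25 + 9*i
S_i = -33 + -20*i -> [-33, -53, -73, -93, -113]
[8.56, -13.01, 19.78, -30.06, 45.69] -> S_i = 8.56*(-1.52)^i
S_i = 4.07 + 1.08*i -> [4.07, 5.15, 6.23, 7.31, 8.39]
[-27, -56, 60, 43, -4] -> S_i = Random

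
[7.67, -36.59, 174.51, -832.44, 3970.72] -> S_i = 7.67*(-4.77)^i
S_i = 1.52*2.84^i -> [1.52, 4.32, 12.26, 34.82, 98.88]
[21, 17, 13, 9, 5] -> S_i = 21 + -4*i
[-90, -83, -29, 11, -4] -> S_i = Random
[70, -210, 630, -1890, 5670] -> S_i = 70*-3^i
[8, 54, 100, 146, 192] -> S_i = 8 + 46*i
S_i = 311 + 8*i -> [311, 319, 327, 335, 343]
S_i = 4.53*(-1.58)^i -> [4.53, -7.16, 11.31, -17.87, 28.23]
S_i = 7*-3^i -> [7, -21, 63, -189, 567]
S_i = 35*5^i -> [35, 175, 875, 4375, 21875]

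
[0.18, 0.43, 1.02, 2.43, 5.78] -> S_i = 0.18*2.38^i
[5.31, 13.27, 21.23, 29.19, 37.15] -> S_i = 5.31 + 7.96*i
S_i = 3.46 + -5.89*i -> [3.46, -2.43, -8.32, -14.21, -20.1]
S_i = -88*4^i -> [-88, -352, -1408, -5632, -22528]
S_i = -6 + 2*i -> [-6, -4, -2, 0, 2]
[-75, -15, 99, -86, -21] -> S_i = Random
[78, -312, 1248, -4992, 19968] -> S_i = 78*-4^i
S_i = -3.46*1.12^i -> [-3.46, -3.88, -4.34, -4.86, -5.44]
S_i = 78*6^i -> [78, 468, 2808, 16848, 101088]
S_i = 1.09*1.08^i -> [1.09, 1.18, 1.27, 1.37, 1.48]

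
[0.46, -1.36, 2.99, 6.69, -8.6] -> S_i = Random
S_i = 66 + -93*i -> [66, -27, -120, -213, -306]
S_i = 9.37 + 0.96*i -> [9.37, 10.33, 11.29, 12.25, 13.21]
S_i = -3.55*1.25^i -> [-3.55, -4.44, -5.55, -6.93, -8.67]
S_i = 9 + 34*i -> [9, 43, 77, 111, 145]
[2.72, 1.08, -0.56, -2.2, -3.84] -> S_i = 2.72 + -1.64*i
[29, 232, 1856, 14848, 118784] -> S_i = 29*8^i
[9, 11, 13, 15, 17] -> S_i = 9 + 2*i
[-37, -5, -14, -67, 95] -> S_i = Random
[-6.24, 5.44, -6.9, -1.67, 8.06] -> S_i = Random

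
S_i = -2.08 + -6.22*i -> [-2.08, -8.3, -14.52, -20.74, -26.96]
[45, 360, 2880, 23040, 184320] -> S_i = 45*8^i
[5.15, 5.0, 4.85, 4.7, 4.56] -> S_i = 5.15*0.97^i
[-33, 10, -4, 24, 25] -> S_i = Random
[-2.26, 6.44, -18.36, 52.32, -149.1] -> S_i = -2.26*(-2.85)^i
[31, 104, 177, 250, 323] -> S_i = 31 + 73*i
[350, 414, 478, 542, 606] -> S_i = 350 + 64*i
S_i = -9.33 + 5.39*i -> [-9.33, -3.94, 1.45, 6.84, 12.23]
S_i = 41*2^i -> [41, 82, 164, 328, 656]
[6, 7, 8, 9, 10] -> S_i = 6 + 1*i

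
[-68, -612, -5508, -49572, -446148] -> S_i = -68*9^i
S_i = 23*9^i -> [23, 207, 1863, 16767, 150903]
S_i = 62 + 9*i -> [62, 71, 80, 89, 98]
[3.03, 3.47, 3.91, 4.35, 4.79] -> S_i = 3.03 + 0.44*i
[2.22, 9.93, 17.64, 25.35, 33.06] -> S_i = 2.22 + 7.71*i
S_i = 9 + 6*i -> [9, 15, 21, 27, 33]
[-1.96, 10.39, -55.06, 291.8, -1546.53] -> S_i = -1.96*(-5.30)^i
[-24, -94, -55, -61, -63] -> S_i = Random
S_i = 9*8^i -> [9, 72, 576, 4608, 36864]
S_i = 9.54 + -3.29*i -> [9.54, 6.25, 2.96, -0.33, -3.62]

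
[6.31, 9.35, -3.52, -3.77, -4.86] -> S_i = Random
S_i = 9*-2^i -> [9, -18, 36, -72, 144]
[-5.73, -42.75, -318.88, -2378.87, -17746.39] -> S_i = -5.73*7.46^i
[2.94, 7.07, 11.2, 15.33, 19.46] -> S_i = 2.94 + 4.13*i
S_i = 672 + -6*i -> [672, 666, 660, 654, 648]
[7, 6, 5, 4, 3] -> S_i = 7 + -1*i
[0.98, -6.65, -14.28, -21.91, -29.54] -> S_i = 0.98 + -7.63*i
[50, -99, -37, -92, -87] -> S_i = Random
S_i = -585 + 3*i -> [-585, -582, -579, -576, -573]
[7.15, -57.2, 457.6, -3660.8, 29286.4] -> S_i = 7.15*(-8.00)^i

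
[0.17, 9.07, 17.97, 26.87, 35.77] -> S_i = 0.17 + 8.90*i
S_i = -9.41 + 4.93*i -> [-9.41, -4.48, 0.45, 5.38, 10.31]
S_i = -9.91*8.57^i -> [-9.91, -84.93, -727.84, -6237.58, -53456.06]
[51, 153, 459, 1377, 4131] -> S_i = 51*3^i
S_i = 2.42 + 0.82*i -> [2.42, 3.24, 4.06, 4.88, 5.7]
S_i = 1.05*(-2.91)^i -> [1.05, -3.06, 8.89, -25.87, 75.29]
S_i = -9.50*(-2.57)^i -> [-9.5, 24.42, -62.75, 161.26, -414.43]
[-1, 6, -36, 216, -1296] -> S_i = -1*-6^i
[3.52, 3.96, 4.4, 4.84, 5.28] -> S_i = 3.52 + 0.44*i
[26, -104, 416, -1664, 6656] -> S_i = 26*-4^i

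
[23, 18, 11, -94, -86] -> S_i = Random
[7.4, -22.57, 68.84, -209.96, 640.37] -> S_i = 7.40*(-3.05)^i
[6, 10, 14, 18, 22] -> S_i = 6 + 4*i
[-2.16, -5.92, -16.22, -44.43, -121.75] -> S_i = -2.16*2.74^i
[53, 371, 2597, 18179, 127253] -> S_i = 53*7^i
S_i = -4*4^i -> [-4, -16, -64, -256, -1024]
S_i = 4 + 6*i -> [4, 10, 16, 22, 28]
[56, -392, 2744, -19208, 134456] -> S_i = 56*-7^i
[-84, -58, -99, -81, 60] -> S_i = Random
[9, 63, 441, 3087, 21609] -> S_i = 9*7^i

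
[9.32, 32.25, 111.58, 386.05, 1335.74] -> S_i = 9.32*3.46^i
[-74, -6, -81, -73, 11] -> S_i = Random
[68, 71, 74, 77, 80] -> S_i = 68 + 3*i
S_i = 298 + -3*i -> [298, 295, 292, 289, 286]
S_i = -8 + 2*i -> [-8, -6, -4, -2, 0]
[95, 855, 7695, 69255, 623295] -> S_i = 95*9^i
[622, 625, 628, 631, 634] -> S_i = 622 + 3*i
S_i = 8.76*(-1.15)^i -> [8.76, -10.07, 11.59, -13.32, 15.32]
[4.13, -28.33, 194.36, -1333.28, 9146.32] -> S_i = 4.13*(-6.86)^i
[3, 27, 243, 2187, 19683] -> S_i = 3*9^i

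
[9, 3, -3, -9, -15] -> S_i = 9 + -6*i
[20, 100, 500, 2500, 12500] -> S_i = 20*5^i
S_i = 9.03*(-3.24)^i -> [9.03, -29.26, 94.79, -307.13, 995.1]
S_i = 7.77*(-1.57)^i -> [7.77, -12.2, 19.15, -30.07, 47.21]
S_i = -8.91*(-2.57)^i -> [-8.91, 22.9, -58.85, 151.24, -388.7]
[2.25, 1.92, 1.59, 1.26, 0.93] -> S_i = 2.25 + -0.33*i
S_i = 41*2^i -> [41, 82, 164, 328, 656]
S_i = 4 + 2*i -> [4, 6, 8, 10, 12]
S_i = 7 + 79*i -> [7, 86, 165, 244, 323]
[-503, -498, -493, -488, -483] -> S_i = -503 + 5*i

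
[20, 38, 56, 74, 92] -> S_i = 20 + 18*i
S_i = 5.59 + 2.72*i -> [5.59, 8.31, 11.03, 13.75, 16.47]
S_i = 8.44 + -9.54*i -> [8.44, -1.1, -10.64, -20.18, -29.72]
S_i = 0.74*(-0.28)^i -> [0.74, -0.21, 0.06, -0.02, 0.0]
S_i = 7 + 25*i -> [7, 32, 57, 82, 107]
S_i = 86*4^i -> [86, 344, 1376, 5504, 22016]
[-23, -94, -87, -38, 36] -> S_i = Random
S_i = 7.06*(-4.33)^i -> [7.06, -30.57, 132.37, -573.15, 2481.74]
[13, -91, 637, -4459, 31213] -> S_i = 13*-7^i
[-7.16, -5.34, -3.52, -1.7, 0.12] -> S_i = -7.16 + 1.82*i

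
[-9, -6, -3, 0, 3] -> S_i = -9 + 3*i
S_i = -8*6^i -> [-8, -48, -288, -1728, -10368]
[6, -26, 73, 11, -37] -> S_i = Random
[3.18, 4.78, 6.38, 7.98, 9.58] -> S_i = 3.18 + 1.60*i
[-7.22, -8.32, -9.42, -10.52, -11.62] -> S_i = -7.22 + -1.10*i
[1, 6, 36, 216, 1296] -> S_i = 1*6^i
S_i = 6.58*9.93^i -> [6.58, 65.34, 648.82, 6442.79, 63976.86]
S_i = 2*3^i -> [2, 6, 18, 54, 162]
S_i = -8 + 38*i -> [-8, 30, 68, 106, 144]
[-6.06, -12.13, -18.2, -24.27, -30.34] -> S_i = -6.06 + -6.07*i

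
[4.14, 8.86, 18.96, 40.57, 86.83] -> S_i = 4.14*2.14^i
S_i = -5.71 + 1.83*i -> [-5.71, -3.88, -2.05, -0.22, 1.61]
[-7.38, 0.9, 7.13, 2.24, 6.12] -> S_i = Random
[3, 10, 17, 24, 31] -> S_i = 3 + 7*i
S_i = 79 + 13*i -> [79, 92, 105, 118, 131]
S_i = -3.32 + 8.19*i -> [-3.32, 4.87, 13.06, 21.25, 29.44]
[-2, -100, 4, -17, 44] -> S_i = Random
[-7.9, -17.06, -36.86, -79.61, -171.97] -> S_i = -7.90*2.16^i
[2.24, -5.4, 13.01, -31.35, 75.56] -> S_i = 2.24*(-2.41)^i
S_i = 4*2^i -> [4, 8, 16, 32, 64]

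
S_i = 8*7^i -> [8, 56, 392, 2744, 19208]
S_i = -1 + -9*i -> [-1, -10, -19, -28, -37]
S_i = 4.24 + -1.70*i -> [4.24, 2.54, 0.84, -0.86, -2.56]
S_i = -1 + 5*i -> [-1, 4, 9, 14, 19]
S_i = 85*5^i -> [85, 425, 2125, 10625, 53125]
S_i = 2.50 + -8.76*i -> [2.5, -6.26, -15.02, -23.78, -32.54]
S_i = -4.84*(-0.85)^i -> [-4.84, 4.11, -3.5, 2.97, -2.53]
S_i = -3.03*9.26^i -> [-3.03, -28.06, -259.82, -2405.89, -22278.53]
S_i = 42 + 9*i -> [42, 51, 60, 69, 78]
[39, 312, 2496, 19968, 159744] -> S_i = 39*8^i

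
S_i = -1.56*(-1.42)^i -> [-1.56, 2.22, -3.15, 4.47, -6.34]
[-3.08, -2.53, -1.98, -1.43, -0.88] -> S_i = -3.08 + 0.55*i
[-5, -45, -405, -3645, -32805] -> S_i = -5*9^i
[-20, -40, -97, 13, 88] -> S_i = Random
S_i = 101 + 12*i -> [101, 113, 125, 137, 149]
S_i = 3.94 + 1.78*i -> [3.94, 5.72, 7.5, 9.28, 11.06]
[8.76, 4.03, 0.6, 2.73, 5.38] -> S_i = Random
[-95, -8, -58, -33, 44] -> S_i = Random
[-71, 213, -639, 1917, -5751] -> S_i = -71*-3^i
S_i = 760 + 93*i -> [760, 853, 946, 1039, 1132]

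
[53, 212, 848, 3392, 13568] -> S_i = 53*4^i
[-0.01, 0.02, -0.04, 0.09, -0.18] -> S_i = -0.01*(-2.06)^i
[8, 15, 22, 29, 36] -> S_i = 8 + 7*i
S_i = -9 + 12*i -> [-9, 3, 15, 27, 39]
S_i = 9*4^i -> [9, 36, 144, 576, 2304]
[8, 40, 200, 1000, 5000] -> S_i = 8*5^i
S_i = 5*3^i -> [5, 15, 45, 135, 405]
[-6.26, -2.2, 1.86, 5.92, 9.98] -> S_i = -6.26 + 4.06*i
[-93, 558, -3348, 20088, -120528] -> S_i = -93*-6^i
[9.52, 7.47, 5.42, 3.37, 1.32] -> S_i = 9.52 + -2.05*i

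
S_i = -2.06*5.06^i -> [-2.06, -10.42, -52.74, -266.88, -1350.42]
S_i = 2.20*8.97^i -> [2.2, 19.73, 177.01, 1587.82, 14242.7]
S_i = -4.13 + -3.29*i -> [-4.13, -7.42, -10.71, -14.0, -17.29]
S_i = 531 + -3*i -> [531, 528, 525, 522, 519]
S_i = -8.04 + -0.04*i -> [-8.04, -8.08, -8.12, -8.16, -8.2]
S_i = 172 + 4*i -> [172, 176, 180, 184, 188]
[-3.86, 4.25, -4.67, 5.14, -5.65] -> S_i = -3.86*(-1.10)^i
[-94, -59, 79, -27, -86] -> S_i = Random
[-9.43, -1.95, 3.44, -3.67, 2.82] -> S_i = Random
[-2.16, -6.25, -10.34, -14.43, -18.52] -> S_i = -2.16 + -4.09*i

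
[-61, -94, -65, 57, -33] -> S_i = Random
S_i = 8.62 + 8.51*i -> [8.62, 17.13, 25.64, 34.15, 42.66]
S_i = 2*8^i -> [2, 16, 128, 1024, 8192]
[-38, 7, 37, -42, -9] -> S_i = Random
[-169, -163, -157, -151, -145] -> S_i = -169 + 6*i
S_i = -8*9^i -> [-8, -72, -648, -5832, -52488]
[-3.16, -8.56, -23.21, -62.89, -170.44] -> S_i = -3.16*2.71^i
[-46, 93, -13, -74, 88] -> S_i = Random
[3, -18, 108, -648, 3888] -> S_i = 3*-6^i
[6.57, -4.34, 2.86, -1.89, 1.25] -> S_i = 6.57*(-0.66)^i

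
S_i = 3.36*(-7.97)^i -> [3.36, -26.78, 213.43, -1701.04, 13557.28]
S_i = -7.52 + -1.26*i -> [-7.52, -8.78, -10.04, -11.3, -12.56]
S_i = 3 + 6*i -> [3, 9, 15, 21, 27]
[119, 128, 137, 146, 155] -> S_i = 119 + 9*i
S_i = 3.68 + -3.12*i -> [3.68, 0.56, -2.56, -5.68, -8.8]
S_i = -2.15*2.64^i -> [-2.15, -5.68, -14.98, -39.56, -104.44]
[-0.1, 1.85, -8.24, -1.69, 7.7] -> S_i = Random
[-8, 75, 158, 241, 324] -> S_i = -8 + 83*i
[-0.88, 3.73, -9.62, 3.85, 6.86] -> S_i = Random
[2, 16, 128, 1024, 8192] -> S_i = 2*8^i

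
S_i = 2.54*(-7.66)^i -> [2.54, -19.46, 149.04, -1141.62, 8744.78]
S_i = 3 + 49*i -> [3, 52, 101, 150, 199]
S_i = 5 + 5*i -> [5, 10, 15, 20, 25]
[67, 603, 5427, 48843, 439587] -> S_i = 67*9^i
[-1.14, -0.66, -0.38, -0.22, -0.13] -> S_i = -1.14*0.58^i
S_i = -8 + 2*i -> [-8, -6, -4, -2, 0]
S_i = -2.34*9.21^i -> [-2.34, -21.55, -198.49, -1828.08, -16836.6]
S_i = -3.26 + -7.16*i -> [-3.26, -10.42, -17.58, -24.74, -31.9]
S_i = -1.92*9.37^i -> [-1.92, -17.99, -168.57, -1579.5, -14799.93]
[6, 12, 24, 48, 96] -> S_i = 6*2^i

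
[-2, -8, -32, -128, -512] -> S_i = -2*4^i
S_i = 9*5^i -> [9, 45, 225, 1125, 5625]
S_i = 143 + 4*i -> [143, 147, 151, 155, 159]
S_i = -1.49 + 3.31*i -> [-1.49, 1.82, 5.13, 8.44, 11.75]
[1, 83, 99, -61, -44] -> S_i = Random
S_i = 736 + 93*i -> [736, 829, 922, 1015, 1108]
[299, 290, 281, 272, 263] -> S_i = 299 + -9*i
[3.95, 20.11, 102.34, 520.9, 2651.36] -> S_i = 3.95*5.09^i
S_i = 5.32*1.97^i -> [5.32, 10.48, 20.65, 40.67, 80.13]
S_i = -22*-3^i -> [-22, 66, -198, 594, -1782]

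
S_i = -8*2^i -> [-8, -16, -32, -64, -128]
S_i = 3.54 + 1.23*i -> [3.54, 4.77, 6.0, 7.23, 8.46]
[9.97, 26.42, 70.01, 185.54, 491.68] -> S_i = 9.97*2.65^i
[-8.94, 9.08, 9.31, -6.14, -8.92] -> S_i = Random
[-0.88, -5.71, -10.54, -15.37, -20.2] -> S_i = -0.88 + -4.83*i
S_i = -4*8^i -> [-4, -32, -256, -2048, -16384]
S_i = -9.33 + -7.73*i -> [-9.33, -17.06, -24.79, -32.52, -40.25]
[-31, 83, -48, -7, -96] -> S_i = Random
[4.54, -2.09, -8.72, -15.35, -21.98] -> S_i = 4.54 + -6.63*i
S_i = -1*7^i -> [-1, -7, -49, -343, -2401]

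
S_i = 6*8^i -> [6, 48, 384, 3072, 24576]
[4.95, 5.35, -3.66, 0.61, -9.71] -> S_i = Random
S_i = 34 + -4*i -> [34, 30, 26, 22, 18]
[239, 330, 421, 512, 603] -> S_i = 239 + 91*i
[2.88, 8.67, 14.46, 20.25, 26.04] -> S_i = 2.88 + 5.79*i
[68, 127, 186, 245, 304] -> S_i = 68 + 59*i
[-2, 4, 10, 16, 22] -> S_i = -2 + 6*i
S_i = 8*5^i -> [8, 40, 200, 1000, 5000]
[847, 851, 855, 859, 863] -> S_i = 847 + 4*i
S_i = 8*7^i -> [8, 56, 392, 2744, 19208]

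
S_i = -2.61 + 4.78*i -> [-2.61, 2.17, 6.95, 11.73, 16.51]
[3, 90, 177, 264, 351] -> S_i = 3 + 87*i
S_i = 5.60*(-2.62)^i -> [5.6, -14.67, 38.44, -100.71, 263.87]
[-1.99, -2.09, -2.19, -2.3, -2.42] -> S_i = -1.99*1.05^i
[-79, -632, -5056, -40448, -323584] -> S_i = -79*8^i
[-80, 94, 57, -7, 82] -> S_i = Random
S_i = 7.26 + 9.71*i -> [7.26, 16.97, 26.68, 36.39, 46.1]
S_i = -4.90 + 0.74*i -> [-4.9, -4.16, -3.42, -2.68, -1.94]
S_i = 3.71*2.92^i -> [3.71, 10.83, 31.63, 92.37, 269.72]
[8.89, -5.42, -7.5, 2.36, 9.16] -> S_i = Random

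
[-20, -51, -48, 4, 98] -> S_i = Random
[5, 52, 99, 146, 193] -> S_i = 5 + 47*i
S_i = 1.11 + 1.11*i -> [1.11, 2.22, 3.33, 4.44, 5.55]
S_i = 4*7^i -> [4, 28, 196, 1372, 9604]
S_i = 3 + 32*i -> [3, 35, 67, 99, 131]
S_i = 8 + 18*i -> [8, 26, 44, 62, 80]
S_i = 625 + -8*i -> [625, 617, 609, 601, 593]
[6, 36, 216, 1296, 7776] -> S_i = 6*6^i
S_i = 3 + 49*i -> [3, 52, 101, 150, 199]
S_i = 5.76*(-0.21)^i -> [5.76, -1.21, 0.25, -0.05, 0.01]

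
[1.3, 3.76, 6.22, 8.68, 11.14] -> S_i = 1.30 + 2.46*i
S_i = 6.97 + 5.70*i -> [6.97, 12.67, 18.37, 24.07, 29.77]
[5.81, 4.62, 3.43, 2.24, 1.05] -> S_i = 5.81 + -1.19*i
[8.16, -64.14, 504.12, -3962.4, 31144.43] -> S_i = 8.16*(-7.86)^i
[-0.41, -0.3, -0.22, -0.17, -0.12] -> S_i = -0.41*0.74^i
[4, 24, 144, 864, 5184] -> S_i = 4*6^i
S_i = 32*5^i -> [32, 160, 800, 4000, 20000]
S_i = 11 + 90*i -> [11, 101, 191, 281, 371]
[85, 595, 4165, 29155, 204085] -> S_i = 85*7^i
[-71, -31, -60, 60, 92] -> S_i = Random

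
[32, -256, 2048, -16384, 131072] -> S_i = 32*-8^i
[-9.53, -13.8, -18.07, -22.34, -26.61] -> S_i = -9.53 + -4.27*i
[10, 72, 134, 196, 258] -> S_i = 10 + 62*i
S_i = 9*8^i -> [9, 72, 576, 4608, 36864]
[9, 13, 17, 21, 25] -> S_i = 9 + 4*i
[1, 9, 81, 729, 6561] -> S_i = 1*9^i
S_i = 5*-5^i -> [5, -25, 125, -625, 3125]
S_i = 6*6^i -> [6, 36, 216, 1296, 7776]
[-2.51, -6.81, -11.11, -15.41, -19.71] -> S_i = -2.51 + -4.30*i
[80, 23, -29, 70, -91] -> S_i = Random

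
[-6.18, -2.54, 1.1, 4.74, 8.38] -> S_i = -6.18 + 3.64*i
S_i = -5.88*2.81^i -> [-5.88, -16.52, -46.43, -130.47, -366.61]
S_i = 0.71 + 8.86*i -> [0.71, 9.57, 18.43, 27.29, 36.15]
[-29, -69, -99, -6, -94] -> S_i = Random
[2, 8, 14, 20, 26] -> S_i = 2 + 6*i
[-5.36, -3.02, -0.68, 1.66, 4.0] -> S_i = -5.36 + 2.34*i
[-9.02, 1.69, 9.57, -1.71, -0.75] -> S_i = Random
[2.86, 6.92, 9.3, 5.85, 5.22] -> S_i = Random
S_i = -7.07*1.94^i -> [-7.07, -13.72, -26.61, -51.62, -100.14]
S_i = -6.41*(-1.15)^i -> [-6.41, 7.37, -8.48, 9.75, -11.21]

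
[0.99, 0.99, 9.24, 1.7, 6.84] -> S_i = Random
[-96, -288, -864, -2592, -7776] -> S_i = -96*3^i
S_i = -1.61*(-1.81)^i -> [-1.61, 2.91, -5.27, 9.55, -17.28]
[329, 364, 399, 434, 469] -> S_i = 329 + 35*i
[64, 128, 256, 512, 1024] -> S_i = 64*2^i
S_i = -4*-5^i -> [-4, 20, -100, 500, -2500]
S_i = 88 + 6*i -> [88, 94, 100, 106, 112]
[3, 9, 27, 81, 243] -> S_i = 3*3^i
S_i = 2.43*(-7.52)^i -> [2.43, -18.27, 137.42, -1033.38, 7771.01]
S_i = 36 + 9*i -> [36, 45, 54, 63, 72]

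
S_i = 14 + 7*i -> [14, 21, 28, 35, 42]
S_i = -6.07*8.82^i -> [-6.07, -53.54, -472.2, -4164.8, -36733.56]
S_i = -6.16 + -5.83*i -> [-6.16, -11.99, -17.82, -23.65, -29.48]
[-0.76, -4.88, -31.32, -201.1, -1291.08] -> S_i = -0.76*6.42^i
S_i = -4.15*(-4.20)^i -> [-4.15, 17.43, -73.21, 307.47, -1291.35]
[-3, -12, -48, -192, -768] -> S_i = -3*4^i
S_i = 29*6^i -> [29, 174, 1044, 6264, 37584]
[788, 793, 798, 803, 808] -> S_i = 788 + 5*i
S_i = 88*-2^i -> [88, -176, 352, -704, 1408]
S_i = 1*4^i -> [1, 4, 16, 64, 256]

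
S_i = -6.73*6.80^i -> [-6.73, -45.76, -311.2, -2116.13, -14389.67]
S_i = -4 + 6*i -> [-4, 2, 8, 14, 20]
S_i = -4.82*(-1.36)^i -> [-4.82, 6.56, -8.92, 12.12, -16.49]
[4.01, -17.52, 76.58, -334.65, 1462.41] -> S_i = 4.01*(-4.37)^i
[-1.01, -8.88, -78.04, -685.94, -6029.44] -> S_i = -1.01*8.79^i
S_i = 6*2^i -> [6, 12, 24, 48, 96]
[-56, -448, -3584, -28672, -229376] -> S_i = -56*8^i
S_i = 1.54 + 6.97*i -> [1.54, 8.51, 15.48, 22.45, 29.42]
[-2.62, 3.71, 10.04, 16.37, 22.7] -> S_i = -2.62 + 6.33*i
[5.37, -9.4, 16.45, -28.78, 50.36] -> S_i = 5.37*(-1.75)^i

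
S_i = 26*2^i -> [26, 52, 104, 208, 416]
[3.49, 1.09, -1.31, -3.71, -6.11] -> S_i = 3.49 + -2.40*i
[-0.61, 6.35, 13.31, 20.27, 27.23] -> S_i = -0.61 + 6.96*i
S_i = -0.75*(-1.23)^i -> [-0.75, 0.92, -1.13, 1.4, -1.72]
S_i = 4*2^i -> [4, 8, 16, 32, 64]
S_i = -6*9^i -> [-6, -54, -486, -4374, -39366]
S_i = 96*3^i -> [96, 288, 864, 2592, 7776]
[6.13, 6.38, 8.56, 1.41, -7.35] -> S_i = Random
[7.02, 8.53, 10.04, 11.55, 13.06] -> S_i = 7.02 + 1.51*i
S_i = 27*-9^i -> [27, -243, 2187, -19683, 177147]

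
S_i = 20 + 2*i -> [20, 22, 24, 26, 28]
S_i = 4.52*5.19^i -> [4.52, 23.46, 121.75, 631.89, 3279.5]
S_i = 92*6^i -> [92, 552, 3312, 19872, 119232]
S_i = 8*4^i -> [8, 32, 128, 512, 2048]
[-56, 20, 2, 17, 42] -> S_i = Random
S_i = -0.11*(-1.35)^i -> [-0.11, 0.15, -0.2, 0.27, -0.37]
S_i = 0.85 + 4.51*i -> [0.85, 5.36, 9.87, 14.38, 18.89]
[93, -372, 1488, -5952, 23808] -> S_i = 93*-4^i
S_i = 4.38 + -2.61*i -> [4.38, 1.77, -0.84, -3.45, -6.06]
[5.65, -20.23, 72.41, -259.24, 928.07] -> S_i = 5.65*(-3.58)^i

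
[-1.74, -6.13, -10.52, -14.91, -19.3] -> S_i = -1.74 + -4.39*i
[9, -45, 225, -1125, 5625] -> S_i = 9*-5^i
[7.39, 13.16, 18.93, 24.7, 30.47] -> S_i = 7.39 + 5.77*i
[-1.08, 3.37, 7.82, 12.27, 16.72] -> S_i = -1.08 + 4.45*i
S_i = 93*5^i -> [93, 465, 2325, 11625, 58125]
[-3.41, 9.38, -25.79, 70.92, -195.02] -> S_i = -3.41*(-2.75)^i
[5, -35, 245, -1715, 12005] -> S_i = 5*-7^i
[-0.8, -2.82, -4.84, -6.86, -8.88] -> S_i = -0.80 + -2.02*i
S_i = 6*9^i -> [6, 54, 486, 4374, 39366]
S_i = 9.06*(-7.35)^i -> [9.06, -66.59, 489.44, -3597.41, 26440.98]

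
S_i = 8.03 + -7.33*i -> [8.03, 0.7, -6.63, -13.96, -21.29]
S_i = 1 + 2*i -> [1, 3, 5, 7, 9]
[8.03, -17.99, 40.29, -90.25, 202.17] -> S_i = 8.03*(-2.24)^i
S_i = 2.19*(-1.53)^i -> [2.19, -3.35, 5.13, -7.84, 12.0]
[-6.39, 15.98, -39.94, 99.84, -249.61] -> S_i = -6.39*(-2.50)^i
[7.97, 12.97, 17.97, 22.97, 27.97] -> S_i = 7.97 + 5.00*i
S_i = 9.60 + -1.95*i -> [9.6, 7.65, 5.7, 3.75, 1.8]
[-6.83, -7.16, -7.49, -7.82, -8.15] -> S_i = -6.83 + -0.33*i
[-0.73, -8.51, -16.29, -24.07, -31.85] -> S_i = -0.73 + -7.78*i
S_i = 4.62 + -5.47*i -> [4.62, -0.85, -6.32, -11.79, -17.26]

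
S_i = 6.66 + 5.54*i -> [6.66, 12.2, 17.74, 23.28, 28.82]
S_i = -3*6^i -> [-3, -18, -108, -648, -3888]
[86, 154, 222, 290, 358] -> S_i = 86 + 68*i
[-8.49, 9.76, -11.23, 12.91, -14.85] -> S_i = -8.49*(-1.15)^i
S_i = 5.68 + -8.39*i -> [5.68, -2.71, -11.1, -19.49, -27.88]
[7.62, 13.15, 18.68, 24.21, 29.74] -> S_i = 7.62 + 5.53*i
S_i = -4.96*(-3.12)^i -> [-4.96, 15.48, -48.28, 150.64, -470.0]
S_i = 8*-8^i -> [8, -64, 512, -4096, 32768]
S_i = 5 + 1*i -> [5, 6, 7, 8, 9]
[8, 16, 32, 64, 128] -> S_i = 8*2^i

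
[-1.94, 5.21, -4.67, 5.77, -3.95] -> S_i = Random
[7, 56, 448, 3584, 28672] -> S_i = 7*8^i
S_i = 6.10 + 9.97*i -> [6.1, 16.07, 26.04, 36.01, 45.98]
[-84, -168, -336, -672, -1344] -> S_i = -84*2^i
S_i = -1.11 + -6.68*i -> [-1.11, -7.79, -14.47, -21.15, -27.83]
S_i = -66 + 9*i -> [-66, -57, -48, -39, -30]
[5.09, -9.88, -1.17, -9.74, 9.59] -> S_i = Random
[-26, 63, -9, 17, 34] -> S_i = Random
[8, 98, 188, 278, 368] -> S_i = 8 + 90*i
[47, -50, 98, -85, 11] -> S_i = Random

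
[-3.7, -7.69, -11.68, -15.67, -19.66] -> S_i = -3.70 + -3.99*i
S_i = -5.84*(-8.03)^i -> [-5.84, 46.9, -376.57, 3023.84, -24281.47]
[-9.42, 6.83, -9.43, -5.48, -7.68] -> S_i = Random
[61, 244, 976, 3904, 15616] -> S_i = 61*4^i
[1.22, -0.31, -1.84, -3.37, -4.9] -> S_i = 1.22 + -1.53*i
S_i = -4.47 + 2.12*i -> [-4.47, -2.35, -0.23, 1.89, 4.01]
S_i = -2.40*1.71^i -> [-2.4, -4.1, -7.02, -12.0, -20.52]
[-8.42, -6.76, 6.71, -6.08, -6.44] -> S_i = Random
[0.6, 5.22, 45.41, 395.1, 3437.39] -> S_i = 0.60*8.70^i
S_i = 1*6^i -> [1, 6, 36, 216, 1296]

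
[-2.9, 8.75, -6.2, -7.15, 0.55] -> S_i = Random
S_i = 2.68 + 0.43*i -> [2.68, 3.11, 3.54, 3.97, 4.4]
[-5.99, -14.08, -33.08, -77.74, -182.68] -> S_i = -5.99*2.35^i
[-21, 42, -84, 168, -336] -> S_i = -21*-2^i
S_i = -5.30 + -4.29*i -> [-5.3, -9.59, -13.88, -18.17, -22.46]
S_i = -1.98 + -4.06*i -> [-1.98, -6.04, -10.1, -14.16, -18.22]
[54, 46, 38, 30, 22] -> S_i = 54 + -8*i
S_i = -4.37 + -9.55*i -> [-4.37, -13.92, -23.47, -33.02, -42.57]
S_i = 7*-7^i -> [7, -49, 343, -2401, 16807]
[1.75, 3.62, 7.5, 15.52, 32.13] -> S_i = 1.75*2.07^i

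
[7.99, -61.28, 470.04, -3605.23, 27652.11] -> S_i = 7.99*(-7.67)^i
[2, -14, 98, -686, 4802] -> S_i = 2*-7^i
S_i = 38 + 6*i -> [38, 44, 50, 56, 62]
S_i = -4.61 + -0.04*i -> [-4.61, -4.65, -4.69, -4.73, -4.77]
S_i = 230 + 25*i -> [230, 255, 280, 305, 330]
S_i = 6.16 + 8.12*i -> [6.16, 14.28, 22.4, 30.52, 38.64]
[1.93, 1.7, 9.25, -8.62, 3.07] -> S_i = Random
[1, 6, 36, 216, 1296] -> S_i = 1*6^i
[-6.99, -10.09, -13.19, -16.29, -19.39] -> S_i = -6.99 + -3.10*i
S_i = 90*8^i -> [90, 720, 5760, 46080, 368640]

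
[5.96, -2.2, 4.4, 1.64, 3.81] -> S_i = Random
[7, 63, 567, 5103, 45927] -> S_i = 7*9^i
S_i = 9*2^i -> [9, 18, 36, 72, 144]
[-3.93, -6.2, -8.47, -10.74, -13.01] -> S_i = -3.93 + -2.27*i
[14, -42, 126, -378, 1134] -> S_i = 14*-3^i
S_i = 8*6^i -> [8, 48, 288, 1728, 10368]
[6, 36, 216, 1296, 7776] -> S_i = 6*6^i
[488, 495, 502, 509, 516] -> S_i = 488 + 7*i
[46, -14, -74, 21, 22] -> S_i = Random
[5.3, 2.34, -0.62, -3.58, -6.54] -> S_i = 5.30 + -2.96*i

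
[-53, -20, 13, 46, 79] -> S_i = -53 + 33*i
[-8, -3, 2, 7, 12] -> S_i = -8 + 5*i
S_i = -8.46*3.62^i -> [-8.46, -30.63, -110.86, -401.32, -1452.8]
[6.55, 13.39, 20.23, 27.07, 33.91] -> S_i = 6.55 + 6.84*i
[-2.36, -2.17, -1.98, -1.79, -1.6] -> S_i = -2.36 + 0.19*i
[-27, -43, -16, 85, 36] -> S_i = Random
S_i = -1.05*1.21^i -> [-1.05, -1.27, -1.54, -1.86, -2.25]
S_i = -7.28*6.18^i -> [-7.28, -44.99, -278.04, -1718.29, -10619.04]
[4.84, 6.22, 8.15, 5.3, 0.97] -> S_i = Random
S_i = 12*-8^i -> [12, -96, 768, -6144, 49152]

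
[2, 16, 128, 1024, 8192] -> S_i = 2*8^i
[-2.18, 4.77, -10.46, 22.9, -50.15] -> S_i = -2.18*(-2.19)^i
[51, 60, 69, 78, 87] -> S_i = 51 + 9*i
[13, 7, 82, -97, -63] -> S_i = Random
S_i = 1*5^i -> [1, 5, 25, 125, 625]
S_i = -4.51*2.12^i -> [-4.51, -9.56, -20.27, -42.97, -91.1]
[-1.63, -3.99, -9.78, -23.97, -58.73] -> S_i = -1.63*2.45^i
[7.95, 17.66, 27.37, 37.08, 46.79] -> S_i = 7.95 + 9.71*i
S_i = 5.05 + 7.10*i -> [5.05, 12.15, 19.25, 26.35, 33.45]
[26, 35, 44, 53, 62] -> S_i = 26 + 9*i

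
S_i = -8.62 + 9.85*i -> [-8.62, 1.23, 11.08, 20.93, 30.78]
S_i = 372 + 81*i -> [372, 453, 534, 615, 696]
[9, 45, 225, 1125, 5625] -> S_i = 9*5^i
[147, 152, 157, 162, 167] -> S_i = 147 + 5*i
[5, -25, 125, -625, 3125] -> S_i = 5*-5^i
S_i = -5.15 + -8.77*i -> [-5.15, -13.92, -22.69, -31.46, -40.23]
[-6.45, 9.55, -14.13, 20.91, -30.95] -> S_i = -6.45*(-1.48)^i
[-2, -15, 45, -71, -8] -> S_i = Random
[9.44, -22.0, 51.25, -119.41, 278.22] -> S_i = 9.44*(-2.33)^i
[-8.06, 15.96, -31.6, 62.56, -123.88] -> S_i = -8.06*(-1.98)^i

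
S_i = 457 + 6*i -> [457, 463, 469, 475, 481]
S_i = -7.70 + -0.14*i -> [-7.7, -7.84, -7.98, -8.12, -8.26]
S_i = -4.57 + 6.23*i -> [-4.57, 1.66, 7.89, 14.12, 20.35]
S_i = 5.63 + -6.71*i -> [5.63, -1.08, -7.79, -14.5, -21.21]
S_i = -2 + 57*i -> [-2, 55, 112, 169, 226]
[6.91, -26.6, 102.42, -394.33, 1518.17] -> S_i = 6.91*(-3.85)^i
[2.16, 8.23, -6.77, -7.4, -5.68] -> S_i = Random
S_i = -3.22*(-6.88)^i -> [-3.22, 22.15, -152.42, 1048.63, -7214.56]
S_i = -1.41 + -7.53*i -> [-1.41, -8.94, -16.47, -24.0, -31.53]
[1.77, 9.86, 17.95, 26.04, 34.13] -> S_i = 1.77 + 8.09*i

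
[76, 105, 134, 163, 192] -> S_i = 76 + 29*i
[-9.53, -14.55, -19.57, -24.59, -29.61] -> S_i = -9.53 + -5.02*i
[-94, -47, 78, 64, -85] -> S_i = Random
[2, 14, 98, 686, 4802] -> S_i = 2*7^i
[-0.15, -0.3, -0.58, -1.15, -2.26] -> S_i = -0.15*1.97^i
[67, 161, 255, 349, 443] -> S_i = 67 + 94*i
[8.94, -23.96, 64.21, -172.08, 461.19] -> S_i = 8.94*(-2.68)^i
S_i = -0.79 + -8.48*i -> [-0.79, -9.27, -17.75, -26.23, -34.71]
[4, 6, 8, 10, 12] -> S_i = 4 + 2*i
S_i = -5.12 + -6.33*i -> [-5.12, -11.45, -17.78, -24.11, -30.44]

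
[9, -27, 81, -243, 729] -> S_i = 9*-3^i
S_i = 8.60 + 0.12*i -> [8.6, 8.72, 8.84, 8.96, 9.08]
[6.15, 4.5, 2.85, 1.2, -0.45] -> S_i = 6.15 + -1.65*i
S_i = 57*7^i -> [57, 399, 2793, 19551, 136857]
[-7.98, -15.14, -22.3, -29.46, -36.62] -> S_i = -7.98 + -7.16*i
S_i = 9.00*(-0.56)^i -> [9.0, -5.04, 2.82, -1.58, 0.89]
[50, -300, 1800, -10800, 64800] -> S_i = 50*-6^i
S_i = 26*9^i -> [26, 234, 2106, 18954, 170586]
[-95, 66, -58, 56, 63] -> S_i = Random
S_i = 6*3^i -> [6, 18, 54, 162, 486]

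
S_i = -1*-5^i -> [-1, 5, -25, 125, -625]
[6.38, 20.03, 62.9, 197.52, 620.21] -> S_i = 6.38*3.14^i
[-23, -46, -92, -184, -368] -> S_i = -23*2^i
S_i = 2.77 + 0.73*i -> [2.77, 3.5, 4.23, 4.96, 5.69]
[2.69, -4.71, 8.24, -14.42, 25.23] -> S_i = 2.69*(-1.75)^i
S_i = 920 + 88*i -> [920, 1008, 1096, 1184, 1272]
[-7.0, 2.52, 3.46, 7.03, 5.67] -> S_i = Random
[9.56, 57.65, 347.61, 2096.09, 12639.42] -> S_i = 9.56*6.03^i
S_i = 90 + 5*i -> [90, 95, 100, 105, 110]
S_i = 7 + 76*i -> [7, 83, 159, 235, 311]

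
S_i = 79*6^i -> [79, 474, 2844, 17064, 102384]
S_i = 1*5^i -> [1, 5, 25, 125, 625]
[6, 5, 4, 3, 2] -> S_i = 6 + -1*i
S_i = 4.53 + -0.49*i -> [4.53, 4.04, 3.55, 3.06, 2.57]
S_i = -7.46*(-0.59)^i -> [-7.46, 4.4, -2.6, 1.53, -0.9]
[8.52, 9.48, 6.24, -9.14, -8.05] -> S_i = Random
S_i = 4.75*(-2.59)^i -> [4.75, -12.3, 31.86, -82.53, 213.74]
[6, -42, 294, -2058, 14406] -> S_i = 6*-7^i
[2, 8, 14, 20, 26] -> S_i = 2 + 6*i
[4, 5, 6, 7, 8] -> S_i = 4 + 1*i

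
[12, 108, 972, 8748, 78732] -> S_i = 12*9^i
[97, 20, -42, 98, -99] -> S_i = Random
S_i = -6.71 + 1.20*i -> [-6.71, -5.51, -4.31, -3.11, -1.91]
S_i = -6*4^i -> [-6, -24, -96, -384, -1536]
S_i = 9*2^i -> [9, 18, 36, 72, 144]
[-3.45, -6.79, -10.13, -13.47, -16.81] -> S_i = -3.45 + -3.34*i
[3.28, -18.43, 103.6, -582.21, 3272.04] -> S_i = 3.28*(-5.62)^i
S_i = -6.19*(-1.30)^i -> [-6.19, 8.05, -10.46, 13.6, -17.68]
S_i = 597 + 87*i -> [597, 684, 771, 858, 945]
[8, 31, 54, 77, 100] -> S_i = 8 + 23*i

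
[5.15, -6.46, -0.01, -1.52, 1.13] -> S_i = Random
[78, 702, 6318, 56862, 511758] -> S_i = 78*9^i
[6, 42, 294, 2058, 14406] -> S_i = 6*7^i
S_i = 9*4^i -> [9, 36, 144, 576, 2304]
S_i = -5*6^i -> [-5, -30, -180, -1080, -6480]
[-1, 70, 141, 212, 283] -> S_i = -1 + 71*i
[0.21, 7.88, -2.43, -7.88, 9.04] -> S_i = Random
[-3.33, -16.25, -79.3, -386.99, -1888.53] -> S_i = -3.33*4.88^i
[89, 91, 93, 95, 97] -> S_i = 89 + 2*i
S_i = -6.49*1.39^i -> [-6.49, -9.02, -12.54, -17.43, -24.23]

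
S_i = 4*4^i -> [4, 16, 64, 256, 1024]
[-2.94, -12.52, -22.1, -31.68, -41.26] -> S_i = -2.94 + -9.58*i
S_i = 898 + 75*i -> [898, 973, 1048, 1123, 1198]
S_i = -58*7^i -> [-58, -406, -2842, -19894, -139258]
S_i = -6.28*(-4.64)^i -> [-6.28, 29.14, -135.21, 627.36, -2910.93]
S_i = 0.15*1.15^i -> [0.15, 0.17, 0.2, 0.23, 0.26]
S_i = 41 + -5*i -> [41, 36, 31, 26, 21]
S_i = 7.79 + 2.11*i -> [7.79, 9.9, 12.01, 14.12, 16.23]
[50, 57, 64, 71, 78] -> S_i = 50 + 7*i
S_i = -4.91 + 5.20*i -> [-4.91, 0.29, 5.49, 10.69, 15.89]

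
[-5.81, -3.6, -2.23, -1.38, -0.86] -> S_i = -5.81*0.62^i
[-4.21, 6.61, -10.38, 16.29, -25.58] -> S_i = -4.21*(-1.57)^i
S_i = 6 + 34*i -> [6, 40, 74, 108, 142]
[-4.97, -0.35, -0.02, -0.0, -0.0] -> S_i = -4.97*0.07^i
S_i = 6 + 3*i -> [6, 9, 12, 15, 18]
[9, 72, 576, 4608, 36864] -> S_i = 9*8^i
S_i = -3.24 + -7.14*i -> [-3.24, -10.38, -17.52, -24.66, -31.8]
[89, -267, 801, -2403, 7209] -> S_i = 89*-3^i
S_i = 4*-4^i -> [4, -16, 64, -256, 1024]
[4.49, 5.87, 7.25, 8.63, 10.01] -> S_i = 4.49 + 1.38*i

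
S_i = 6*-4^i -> [6, -24, 96, -384, 1536]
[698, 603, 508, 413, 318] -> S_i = 698 + -95*i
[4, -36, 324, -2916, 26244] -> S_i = 4*-9^i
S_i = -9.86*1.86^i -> [-9.86, -18.34, -34.11, -63.45, -118.01]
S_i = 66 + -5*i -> [66, 61, 56, 51, 46]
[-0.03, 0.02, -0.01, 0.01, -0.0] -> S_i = -0.03*(-0.58)^i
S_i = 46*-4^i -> [46, -184, 736, -2944, 11776]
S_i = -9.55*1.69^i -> [-9.55, -16.14, -27.28, -46.1, -77.9]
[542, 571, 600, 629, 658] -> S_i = 542 + 29*i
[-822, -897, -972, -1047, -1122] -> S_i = -822 + -75*i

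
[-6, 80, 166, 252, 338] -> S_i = -6 + 86*i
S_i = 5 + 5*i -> [5, 10, 15, 20, 25]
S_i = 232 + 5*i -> [232, 237, 242, 247, 252]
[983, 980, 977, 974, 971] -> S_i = 983 + -3*i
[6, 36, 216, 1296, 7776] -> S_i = 6*6^i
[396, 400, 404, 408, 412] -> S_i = 396 + 4*i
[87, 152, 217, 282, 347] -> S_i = 87 + 65*i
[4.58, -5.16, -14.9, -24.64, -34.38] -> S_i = 4.58 + -9.74*i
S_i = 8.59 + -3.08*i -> [8.59, 5.51, 2.43, -0.65, -3.73]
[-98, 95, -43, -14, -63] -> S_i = Random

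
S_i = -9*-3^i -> [-9, 27, -81, 243, -729]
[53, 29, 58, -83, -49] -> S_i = Random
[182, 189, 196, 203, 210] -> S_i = 182 + 7*i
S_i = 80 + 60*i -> [80, 140, 200, 260, 320]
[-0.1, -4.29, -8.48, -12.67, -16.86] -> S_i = -0.10 + -4.19*i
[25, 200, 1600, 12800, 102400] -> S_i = 25*8^i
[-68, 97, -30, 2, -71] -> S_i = Random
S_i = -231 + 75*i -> [-231, -156, -81, -6, 69]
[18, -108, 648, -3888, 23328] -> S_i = 18*-6^i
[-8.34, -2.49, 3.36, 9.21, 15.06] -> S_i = -8.34 + 5.85*i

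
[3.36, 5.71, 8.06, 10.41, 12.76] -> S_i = 3.36 + 2.35*i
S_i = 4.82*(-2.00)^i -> [4.82, -9.64, 19.28, -38.56, 77.12]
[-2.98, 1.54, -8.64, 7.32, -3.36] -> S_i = Random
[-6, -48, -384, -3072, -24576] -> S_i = -6*8^i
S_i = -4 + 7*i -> [-4, 3, 10, 17, 24]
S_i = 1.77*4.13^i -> [1.77, 7.31, 30.19, 124.69, 514.96]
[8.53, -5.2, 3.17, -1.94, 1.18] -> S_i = 8.53*(-0.61)^i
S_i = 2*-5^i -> [2, -10, 50, -250, 1250]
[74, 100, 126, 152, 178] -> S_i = 74 + 26*i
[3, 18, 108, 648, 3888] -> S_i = 3*6^i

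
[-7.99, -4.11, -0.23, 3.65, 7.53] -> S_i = -7.99 + 3.88*i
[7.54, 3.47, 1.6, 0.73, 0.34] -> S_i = 7.54*0.46^i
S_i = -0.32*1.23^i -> [-0.32, -0.39, -0.48, -0.6, -0.73]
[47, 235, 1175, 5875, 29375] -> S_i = 47*5^i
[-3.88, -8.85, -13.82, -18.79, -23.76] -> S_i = -3.88 + -4.97*i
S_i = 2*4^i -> [2, 8, 32, 128, 512]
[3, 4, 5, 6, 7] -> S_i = 3 + 1*i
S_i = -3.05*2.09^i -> [-3.05, -6.37, -13.32, -27.84, -58.19]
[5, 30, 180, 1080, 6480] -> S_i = 5*6^i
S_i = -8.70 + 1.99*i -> [-8.7, -6.71, -4.72, -2.73, -0.74]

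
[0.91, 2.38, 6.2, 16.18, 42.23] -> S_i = 0.91*2.61^i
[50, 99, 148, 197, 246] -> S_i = 50 + 49*i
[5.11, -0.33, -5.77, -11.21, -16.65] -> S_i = 5.11 + -5.44*i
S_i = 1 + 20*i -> [1, 21, 41, 61, 81]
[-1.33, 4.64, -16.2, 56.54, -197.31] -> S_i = -1.33*(-3.49)^i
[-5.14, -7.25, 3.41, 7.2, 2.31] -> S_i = Random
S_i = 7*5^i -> [7, 35, 175, 875, 4375]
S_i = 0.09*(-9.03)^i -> [0.09, -0.81, 7.34, -66.27, 598.4]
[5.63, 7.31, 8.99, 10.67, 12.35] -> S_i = 5.63 + 1.68*i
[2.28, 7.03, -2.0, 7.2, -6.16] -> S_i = Random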